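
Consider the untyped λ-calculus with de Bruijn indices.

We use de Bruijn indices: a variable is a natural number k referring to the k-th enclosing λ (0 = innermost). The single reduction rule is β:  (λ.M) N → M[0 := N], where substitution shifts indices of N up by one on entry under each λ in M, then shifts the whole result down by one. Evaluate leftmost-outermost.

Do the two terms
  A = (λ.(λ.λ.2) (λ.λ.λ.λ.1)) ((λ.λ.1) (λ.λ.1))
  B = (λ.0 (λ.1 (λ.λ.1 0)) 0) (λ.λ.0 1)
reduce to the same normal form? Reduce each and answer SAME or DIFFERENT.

Term A:
  start: (λ.(λ.λ.2) (λ.λ.λ.λ.1)) ((λ.λ.1) (λ.λ.1))
  [1] (λ.λ.(λ.λ.1) (λ.λ.1)) (λ.λ.λ.λ.1)
  [2] λ.(λ.λ.1) (λ.λ.1)
  [3] λ.λ.λ.λ.1

Term B:
  start: (λ.0 (λ.1 (λ.λ.1 0)) 0) (λ.λ.0 1)
  [1] (λ.λ.0 1) (λ.(λ.λ.0 1) (λ.λ.1 0)) (λ.λ.0 1)
  [2] (λ.0 (λ.(λ.λ.0 1) (λ.λ.1 0))) (λ.λ.0 1)
  [3] (λ.λ.0 1) (λ.(λ.λ.0 1) (λ.λ.1 0))
  [4] λ.0 (λ.(λ.λ.0 1) (λ.λ.1 0))
  [5] λ.0 (λ.λ.0 (λ.λ.1 0))

Answer: DIFFERENT — A ⇓ λ.λ.λ.λ.1, B ⇓ λ.0 (λ.λ.0 (λ.λ.1 0))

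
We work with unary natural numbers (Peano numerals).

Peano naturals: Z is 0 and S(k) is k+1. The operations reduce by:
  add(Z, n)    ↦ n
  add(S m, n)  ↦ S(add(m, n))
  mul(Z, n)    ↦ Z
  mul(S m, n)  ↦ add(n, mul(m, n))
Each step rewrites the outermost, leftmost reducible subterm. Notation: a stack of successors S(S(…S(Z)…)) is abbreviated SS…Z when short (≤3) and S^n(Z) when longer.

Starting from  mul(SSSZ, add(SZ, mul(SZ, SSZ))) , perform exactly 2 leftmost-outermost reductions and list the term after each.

  start: mul(SSSZ, add(SZ, mul(SZ, SSZ)))
  →1  add(add(SZ, mul(SZ, SSZ)), mul(SSZ, add(SZ, mul(SZ, SSZ))))
  →2  add(S(add(Z, mul(SZ, SSZ))), mul(SSZ, add(SZ, mul(SZ, SSZ))))

Answer: after 2 steps: add(S(add(Z, mul(SZ, SSZ))), mul(SSZ, add(SZ, mul(SZ, SSZ))))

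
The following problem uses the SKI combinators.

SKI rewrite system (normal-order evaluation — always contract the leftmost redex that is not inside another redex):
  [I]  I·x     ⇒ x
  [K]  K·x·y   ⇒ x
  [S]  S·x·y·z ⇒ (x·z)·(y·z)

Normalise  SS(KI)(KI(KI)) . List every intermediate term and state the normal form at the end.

Answer: normal form = SII  (in 3 steps)

Working:
  start: SS(KI)(KI(KI))
  step 1: S(KI(KI))(KI(KI(KI)))
  step 2: SI(KI(KI(KI)))
  step 3: SII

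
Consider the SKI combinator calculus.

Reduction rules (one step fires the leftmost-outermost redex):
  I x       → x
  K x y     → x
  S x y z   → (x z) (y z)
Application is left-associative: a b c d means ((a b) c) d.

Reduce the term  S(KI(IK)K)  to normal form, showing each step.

  start: S(KI(IK)K)
  →1  S(IK)
  →2  SK

Answer: normal form = SK  (in 2 steps)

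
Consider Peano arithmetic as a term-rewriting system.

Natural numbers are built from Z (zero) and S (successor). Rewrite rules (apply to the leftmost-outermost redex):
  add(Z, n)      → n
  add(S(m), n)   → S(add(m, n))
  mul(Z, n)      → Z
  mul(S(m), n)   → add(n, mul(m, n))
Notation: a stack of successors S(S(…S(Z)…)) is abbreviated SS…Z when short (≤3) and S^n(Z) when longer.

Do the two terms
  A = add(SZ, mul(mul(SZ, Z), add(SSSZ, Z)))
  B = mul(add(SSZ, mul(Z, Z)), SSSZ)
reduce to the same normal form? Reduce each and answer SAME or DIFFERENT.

Answer: DIFFERENT — A ⇓ SZ, B ⇓ S^6(Z)

Reduction:
Term A:
  start: add(SZ, mul(mul(SZ, Z), add(SSSZ, Z)))
  step 1: S(add(Z, mul(mul(SZ, Z), add(SSSZ, Z))))
  step 2: S(mul(mul(SZ, Z), add(SSSZ, Z)))
  step 3: S(mul(add(Z, mul(Z, Z)), add(SSSZ, Z)))
  step 4: S(mul(mul(Z, Z), add(SSSZ, Z)))
  step 5: S(mul(Z, add(SSSZ, Z)))
  step 6: SZ

Term B:
  start: mul(add(SSZ, mul(Z, Z)), SSSZ)
  step 1: mul(S(add(SZ, mul(Z, Z))), SSSZ)
  step 2: add(SSSZ, mul(add(SZ, mul(Z, Z)), SSSZ))
  step 3: S(add(SSZ, mul(add(SZ, mul(Z, Z)), SSSZ)))
  step 4: S(S(add(SZ, mul(add(SZ, mul(Z, Z)), SSSZ))))
  step 5: S(S(S(add(Z, mul(add(SZ, mul(Z, Z)), SSSZ)))))
  step 6: S(S(S(mul(add(SZ, mul(Z, Z)), SSSZ))))
  step 7: S(S(S(mul(S(add(Z, mul(Z, Z))), SSSZ))))
  step 8: S(S(S(add(SSSZ, mul(add(Z, mul(Z, Z)), SSSZ)))))
  step 9: S(S(S(S(add(SSZ, mul(add(Z, mul(Z, Z)), SSSZ))))))
  step 10: S(S(S(S(S(add(SZ, mul(add(Z, mul(Z, Z)), SSSZ)))))))
  step 11: S(S(S(S(S(S(add(Z, mul(add(Z, mul(Z, Z)), SSSZ))))))))
  step 12: S(S(S(S(S(S(mul(add(Z, mul(Z, Z)), SSSZ)))))))
  step 13: S(S(S(S(S(S(mul(mul(Z, Z), SSSZ)))))))
  step 14: S(S(S(S(S(S(mul(Z, SSSZ)))))))
  step 15: S^6(Z)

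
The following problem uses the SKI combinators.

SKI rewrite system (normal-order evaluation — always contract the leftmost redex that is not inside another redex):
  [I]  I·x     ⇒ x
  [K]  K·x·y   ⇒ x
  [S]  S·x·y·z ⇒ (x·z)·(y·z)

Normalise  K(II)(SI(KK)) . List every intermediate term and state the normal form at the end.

  start: K(II)(SI(KK))
  →1  II
  →2  I

Answer: normal form = I  (in 2 steps)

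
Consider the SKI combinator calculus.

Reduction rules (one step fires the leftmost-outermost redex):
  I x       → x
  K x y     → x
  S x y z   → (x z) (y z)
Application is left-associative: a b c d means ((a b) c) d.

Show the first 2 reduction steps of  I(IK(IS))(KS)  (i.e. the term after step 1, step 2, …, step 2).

Answer: after 2 steps: K(IS)(KS)

Working:
  start: I(IK(IS))(KS)
  →1  IK(IS)(KS)
  →2  K(IS)(KS)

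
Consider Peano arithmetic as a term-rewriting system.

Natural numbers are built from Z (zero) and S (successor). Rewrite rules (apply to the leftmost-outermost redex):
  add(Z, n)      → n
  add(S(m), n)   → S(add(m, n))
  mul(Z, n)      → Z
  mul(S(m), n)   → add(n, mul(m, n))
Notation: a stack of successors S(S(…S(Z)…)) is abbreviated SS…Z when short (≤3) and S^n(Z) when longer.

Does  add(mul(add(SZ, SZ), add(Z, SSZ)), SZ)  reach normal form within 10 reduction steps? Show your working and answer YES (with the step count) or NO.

Answer: NO — after 10 steps the term is S(S(add(add(add(Z, SSZ), mul(Z, add(Z, SSZ))), SZ))), not yet normal

Working:
  start: add(mul(add(SZ, SZ), add(Z, SSZ)), SZ)
  →1  add(mul(S(add(Z, SZ)), add(Z, SSZ)), SZ)
  →2  add(add(add(Z, SSZ), mul(add(Z, SZ), add(Z, SSZ))), SZ)
  →3  add(add(SSZ, mul(add(Z, SZ), add(Z, SSZ))), SZ)
  →4  add(S(add(SZ, mul(add(Z, SZ), add(Z, SSZ)))), SZ)
  →5  S(add(add(SZ, mul(add(Z, SZ), add(Z, SSZ))), SZ))
  →6  S(add(S(add(Z, mul(add(Z, SZ), add(Z, SSZ)))), SZ))
  →7  S(S(add(add(Z, mul(add(Z, SZ), add(Z, SSZ))), SZ)))
  →8  S(S(add(mul(add(Z, SZ), add(Z, SSZ)), SZ)))
  →9  S(S(add(mul(SZ, add(Z, SSZ)), SZ)))
  →10  S(S(add(add(add(Z, SSZ), mul(Z, add(Z, SSZ))), SZ)))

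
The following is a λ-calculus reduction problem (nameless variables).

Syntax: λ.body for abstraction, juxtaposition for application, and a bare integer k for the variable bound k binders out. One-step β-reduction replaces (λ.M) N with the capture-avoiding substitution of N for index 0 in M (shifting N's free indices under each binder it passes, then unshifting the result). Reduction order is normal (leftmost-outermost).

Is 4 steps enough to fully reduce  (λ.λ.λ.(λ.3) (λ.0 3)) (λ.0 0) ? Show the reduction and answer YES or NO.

  start: (λ.λ.λ.(λ.3) (λ.0 3)) (λ.0 0)
  →1  λ.λ.(λ.λ.0 0) (λ.0 (λ.0 0))
  →2  λ.λ.λ.0 0

Answer: YES — reaches normal form λ.λ.λ.0 0 in 2 ≤ 4 steps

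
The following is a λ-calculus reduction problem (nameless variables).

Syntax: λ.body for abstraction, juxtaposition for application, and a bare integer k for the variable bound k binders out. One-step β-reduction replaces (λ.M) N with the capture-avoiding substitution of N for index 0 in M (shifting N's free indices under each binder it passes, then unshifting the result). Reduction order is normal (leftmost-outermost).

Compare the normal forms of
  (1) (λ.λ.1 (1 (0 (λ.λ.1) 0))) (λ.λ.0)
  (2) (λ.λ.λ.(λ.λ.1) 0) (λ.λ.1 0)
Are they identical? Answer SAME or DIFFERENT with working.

Term A:
  start: (λ.λ.1 (1 (0 (λ.λ.1) 0))) (λ.λ.0)
  →1  λ.(λ.λ.0) ((λ.λ.0) (0 (λ.λ.1) 0))
  →2  λ.λ.0

Term B:
  start: (λ.λ.λ.(λ.λ.1) 0) (λ.λ.1 0)
  →1  λ.λ.(λ.λ.1) 0
  →2  λ.λ.λ.1

Answer: DIFFERENT — A ⇓ λ.λ.0, B ⇓ λ.λ.λ.1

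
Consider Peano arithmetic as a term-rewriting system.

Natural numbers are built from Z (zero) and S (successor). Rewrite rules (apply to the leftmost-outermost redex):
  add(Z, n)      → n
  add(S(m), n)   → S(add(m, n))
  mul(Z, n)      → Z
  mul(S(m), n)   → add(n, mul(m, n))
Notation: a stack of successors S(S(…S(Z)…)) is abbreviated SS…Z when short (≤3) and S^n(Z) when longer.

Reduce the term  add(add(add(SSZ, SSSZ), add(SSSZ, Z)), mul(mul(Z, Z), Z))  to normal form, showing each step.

  start: add(add(add(SSZ, SSSZ), add(SSSZ, Z)), mul(mul(Z, Z), Z))
  [1] add(add(S(add(SZ, SSSZ)), add(SSSZ, Z)), mul(mul(Z, Z), Z))
  [2] add(S(add(add(SZ, SSSZ), add(SSSZ, Z))), mul(mul(Z, Z), Z))
  [3] S(add(add(add(SZ, SSSZ), add(SSSZ, Z)), mul(mul(Z, Z), Z)))
  [4] S(add(add(S(add(Z, SSSZ)), add(SSSZ, Z)), mul(mul(Z, Z), Z)))
  [5] S(add(S(add(add(Z, SSSZ), add(SSSZ, Z))), mul(mul(Z, Z), Z)))
  [6] S(S(add(add(add(Z, SSSZ), add(SSSZ, Z)), mul(mul(Z, Z), Z))))
  [7] S(S(add(add(SSSZ, add(SSSZ, Z)), mul(mul(Z, Z), Z))))
  [8] S(S(add(S(add(SSZ, add(SSSZ, Z))), mul(mul(Z, Z), Z))))
  [9] S(S(S(add(add(SSZ, add(SSSZ, Z)), mul(mul(Z, Z), Z)))))
  [10] S(S(S(add(S(add(SZ, add(SSSZ, Z))), mul(mul(Z, Z), Z)))))
  [11] S(S(S(S(add(add(SZ, add(SSSZ, Z)), mul(mul(Z, Z), Z))))))
  [12] S(S(S(S(add(S(add(Z, add(SSSZ, Z))), mul(mul(Z, Z), Z))))))
  [13] S(S(S(S(S(add(add(Z, add(SSSZ, Z)), mul(mul(Z, Z), Z)))))))
  [14] S(S(S(S(S(add(add(SSSZ, Z), mul(mul(Z, Z), Z)))))))
  [15] S(S(S(S(S(add(S(add(SSZ, Z)), mul(mul(Z, Z), Z)))))))
  [16] S(S(S(S(S(S(add(add(SSZ, Z), mul(mul(Z, Z), Z))))))))
  [17] S(S(S(S(S(S(add(S(add(SZ, Z)), mul(mul(Z, Z), Z))))))))
  [18] S(S(S(S(S(S(S(add(add(SZ, Z), mul(mul(Z, Z), Z)))))))))
  [19] S(S(S(S(S(S(S(add(S(add(Z, Z)), mul(mul(Z, Z), Z)))))))))
  [20] S(S(S(S(S(S(S(S(add(add(Z, Z), mul(mul(Z, Z), Z))))))))))
  [21] S(S(S(S(S(S(S(S(add(Z, mul(mul(Z, Z), Z))))))))))
  [22] S(S(S(S(S(S(S(S(mul(mul(Z, Z), Z)))))))))
  [23] S(S(S(S(S(S(S(S(mul(Z, Z)))))))))
  [24] S^8(Z)

Answer: normal form = S^8(Z)  (in 24 steps)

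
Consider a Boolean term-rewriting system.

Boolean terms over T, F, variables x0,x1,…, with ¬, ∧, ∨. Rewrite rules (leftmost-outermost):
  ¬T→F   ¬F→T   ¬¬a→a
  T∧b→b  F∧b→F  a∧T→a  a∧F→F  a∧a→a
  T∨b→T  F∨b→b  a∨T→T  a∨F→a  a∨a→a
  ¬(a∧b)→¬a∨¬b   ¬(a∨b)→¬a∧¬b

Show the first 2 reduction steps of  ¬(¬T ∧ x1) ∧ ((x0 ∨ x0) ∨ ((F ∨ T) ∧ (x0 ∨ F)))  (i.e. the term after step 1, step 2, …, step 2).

Answer: after 2 steps: (T ∨ ¬x1) ∧ ((x0 ∨ x0) ∨ ((F ∨ T) ∧ (x0 ∨ F)))

Derivation:
  start: ¬(¬T ∧ x1) ∧ ((x0 ∨ x0) ∨ ((F ∨ T) ∧ (x0 ∨ F)))
  [1] (¬¬T ∨ ¬x1) ∧ ((x0 ∨ x0) ∨ ((F ∨ T) ∧ (x0 ∨ F)))
  [2] (T ∨ ¬x1) ∧ ((x0 ∨ x0) ∨ ((F ∨ T) ∧ (x0 ∨ F)))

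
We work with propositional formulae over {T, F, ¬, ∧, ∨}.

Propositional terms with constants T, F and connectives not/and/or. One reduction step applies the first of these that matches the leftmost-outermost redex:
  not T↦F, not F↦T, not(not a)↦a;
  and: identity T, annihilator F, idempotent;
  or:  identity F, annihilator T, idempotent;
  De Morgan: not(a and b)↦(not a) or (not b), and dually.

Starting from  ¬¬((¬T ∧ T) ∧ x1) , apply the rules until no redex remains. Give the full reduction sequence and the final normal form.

  start: ¬¬((¬T ∧ T) ∧ x1)
  [1] (¬T ∧ T) ∧ x1
  [2] ¬T ∧ x1
  [3] F ∧ x1
  [4] F

Answer: normal form = F  (in 4 steps)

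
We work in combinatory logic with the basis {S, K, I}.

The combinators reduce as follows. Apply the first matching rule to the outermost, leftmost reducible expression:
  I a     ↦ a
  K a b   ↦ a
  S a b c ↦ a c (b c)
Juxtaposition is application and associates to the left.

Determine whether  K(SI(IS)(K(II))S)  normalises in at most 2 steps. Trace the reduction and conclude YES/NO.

  start: K(SI(IS)(K(II))S)
  →1  K(I(K(II))(IS(K(II)))S)
  →2  K(K(II)(IS(K(II)))S)

Answer: NO — after 2 steps the term is K(K(II)(IS(K(II)))S), not yet normal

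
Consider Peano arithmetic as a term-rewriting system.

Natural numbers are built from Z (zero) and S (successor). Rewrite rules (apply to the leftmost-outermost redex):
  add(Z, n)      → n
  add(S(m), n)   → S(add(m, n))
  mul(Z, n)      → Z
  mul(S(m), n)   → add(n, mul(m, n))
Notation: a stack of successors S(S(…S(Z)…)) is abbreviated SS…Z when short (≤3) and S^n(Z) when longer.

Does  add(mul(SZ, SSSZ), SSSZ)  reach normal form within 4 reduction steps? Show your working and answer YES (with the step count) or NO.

  start: add(mul(SZ, SSSZ), SSSZ)
  [1] add(add(SSSZ, mul(Z, SSSZ)), SSSZ)
  [2] add(S(add(SSZ, mul(Z, SSSZ))), SSSZ)
  [3] S(add(add(SSZ, mul(Z, SSSZ)), SSSZ))
  [4] S(add(S(add(SZ, mul(Z, SSSZ))), SSSZ))

Answer: NO — after 4 steps the term is S(add(S(add(SZ, mul(Z, SSSZ))), SSSZ)), not yet normal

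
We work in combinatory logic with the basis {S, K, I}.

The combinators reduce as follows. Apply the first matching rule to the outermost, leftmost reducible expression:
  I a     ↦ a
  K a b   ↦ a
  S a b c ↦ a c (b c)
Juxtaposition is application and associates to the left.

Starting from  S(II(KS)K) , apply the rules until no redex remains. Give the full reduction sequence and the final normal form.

  start: S(II(KS)K)
  [1] S(I(KS)K)
  [2] S(KSK)
  [3] SS

Answer: normal form = SS  (in 3 steps)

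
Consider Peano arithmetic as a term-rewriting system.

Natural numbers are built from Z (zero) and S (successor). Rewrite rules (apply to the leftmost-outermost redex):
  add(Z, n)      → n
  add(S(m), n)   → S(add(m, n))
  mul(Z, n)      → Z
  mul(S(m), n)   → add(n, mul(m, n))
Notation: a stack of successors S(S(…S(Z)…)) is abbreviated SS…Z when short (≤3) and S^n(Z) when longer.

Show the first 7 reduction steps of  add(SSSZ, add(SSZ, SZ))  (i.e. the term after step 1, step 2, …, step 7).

Answer: after 7 steps: S^6(Z)

Reduction:
  start: add(SSSZ, add(SSZ, SZ))
  →1  S(add(SSZ, add(SSZ, SZ)))
  →2  S(S(add(SZ, add(SSZ, SZ))))
  →3  S(S(S(add(Z, add(SSZ, SZ)))))
  →4  S(S(S(add(SSZ, SZ))))
  →5  S(S(S(S(add(SZ, SZ)))))
  →6  S(S(S(S(S(add(Z, SZ))))))
  →7  S^6(Z)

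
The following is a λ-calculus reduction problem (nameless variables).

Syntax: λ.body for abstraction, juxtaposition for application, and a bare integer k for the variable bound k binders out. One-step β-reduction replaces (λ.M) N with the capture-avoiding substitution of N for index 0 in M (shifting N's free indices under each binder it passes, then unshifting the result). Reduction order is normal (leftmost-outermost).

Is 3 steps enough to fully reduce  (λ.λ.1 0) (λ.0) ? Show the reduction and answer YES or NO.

Answer: YES — reaches normal form λ.0 in 2 ≤ 3 steps

Working:
  start: (λ.λ.1 0) (λ.0)
  →1  λ.(λ.0) 0
  →2  λ.0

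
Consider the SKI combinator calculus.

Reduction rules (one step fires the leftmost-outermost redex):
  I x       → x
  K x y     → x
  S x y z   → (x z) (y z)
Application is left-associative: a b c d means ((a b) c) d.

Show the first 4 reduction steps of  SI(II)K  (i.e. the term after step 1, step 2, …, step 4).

Answer: after 4 steps: KK

Derivation:
  start: SI(II)K
  step 1: IK(IIK)
  step 2: K(IIK)
  step 3: K(IK)
  step 4: KK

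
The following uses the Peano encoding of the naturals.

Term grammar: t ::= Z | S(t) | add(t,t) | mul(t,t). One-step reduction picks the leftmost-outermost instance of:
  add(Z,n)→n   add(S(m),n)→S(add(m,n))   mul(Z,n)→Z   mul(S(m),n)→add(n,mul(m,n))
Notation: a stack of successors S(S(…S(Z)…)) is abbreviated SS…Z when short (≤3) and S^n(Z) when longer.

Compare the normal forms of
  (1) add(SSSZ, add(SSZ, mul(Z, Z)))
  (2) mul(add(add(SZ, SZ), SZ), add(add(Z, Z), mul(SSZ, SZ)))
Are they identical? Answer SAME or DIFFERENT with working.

Answer: DIFFERENT — A ⇓ S^5(Z), B ⇓ S^6(Z)

Working:
Term A:
  start: add(SSSZ, add(SSZ, mul(Z, Z)))
  step 1: S(add(SSZ, add(SSZ, mul(Z, Z))))
  step 2: S(S(add(SZ, add(SSZ, mul(Z, Z)))))
  step 3: S(S(S(add(Z, add(SSZ, mul(Z, Z))))))
  step 4: S(S(S(add(SSZ, mul(Z, Z)))))
  step 5: S(S(S(S(add(SZ, mul(Z, Z))))))
  step 6: S(S(S(S(S(add(Z, mul(Z, Z)))))))
  step 7: S(S(S(S(S(mul(Z, Z))))))
  step 8: S^5(Z)

Term B:
  start: mul(add(add(SZ, SZ), SZ), add(add(Z, Z), mul(SSZ, SZ)))
  step 1: mul(add(S(add(Z, SZ)), SZ), add(add(Z, Z), mul(SSZ, SZ)))
  step 2: mul(S(add(add(Z, SZ), SZ)), add(add(Z, Z), mul(SSZ, SZ)))
  step 3: add(add(add(Z, Z), mul(SSZ, SZ)), mul(add(add(Z, SZ), SZ), add(add(Z, Z), mul(SSZ, SZ))))
  step 4: add(add(Z, mul(SSZ, SZ)), mul(add(add(Z, SZ), SZ), add(add(Z, Z), mul(SSZ, SZ))))
  step 5: add(mul(SSZ, SZ), mul(add(add(Z, SZ), SZ), add(add(Z, Z), mul(SSZ, SZ))))
  step 6: add(add(SZ, mul(SZ, SZ)), mul(add(add(Z, SZ), SZ), add(add(Z, Z), mul(SSZ, SZ))))
  step 7: add(S(add(Z, mul(SZ, SZ))), mul(add(add(Z, SZ), SZ), add(add(Z, Z), mul(SSZ, SZ))))
  step 8: S(add(add(Z, mul(SZ, SZ)), mul(add(add(Z, SZ), SZ), add(add(Z, Z), mul(SSZ, SZ)))))
  step 9: S(add(mul(SZ, SZ), mul(add(add(Z, SZ), SZ), add(add(Z, Z), mul(SSZ, SZ)))))
  step 10: S(add(add(SZ, mul(Z, SZ)), mul(add(add(Z, SZ), SZ), add(add(Z, Z), mul(SSZ, SZ)))))
  step 11: S(add(S(add(Z, mul(Z, SZ))), mul(add(add(Z, SZ), SZ), add(add(Z, Z), mul(SSZ, SZ)))))
  step 12: S(S(add(add(Z, mul(Z, SZ)), mul(add(add(Z, SZ), SZ), add(add(Z, Z), mul(SSZ, SZ))))))
  step 13: S(S(add(mul(Z, SZ), mul(add(add(Z, SZ), SZ), add(add(Z, Z), mul(SSZ, SZ))))))
  step 14: S(S(add(Z, mul(add(add(Z, SZ), SZ), add(add(Z, Z), mul(SSZ, SZ))))))
  step 15: S(S(mul(add(add(Z, SZ), SZ), add(add(Z, Z), mul(SSZ, SZ)))))
  step 16: S(S(mul(add(SZ, SZ), add(add(Z, Z), mul(SSZ, SZ)))))
  step 17: S(S(mul(S(add(Z, SZ)), add(add(Z, Z), mul(SSZ, SZ)))))
  step 18: S(S(add(add(add(Z, Z), mul(SSZ, SZ)), mul(add(Z, SZ), add(add(Z, Z), mul(SSZ, SZ))))))
  step 19: S(S(add(add(Z, mul(SSZ, SZ)), mul(add(Z, SZ), add(add(Z, Z), mul(SSZ, SZ))))))
  step 20: S(S(add(mul(SSZ, SZ), mul(add(Z, SZ), add(add(Z, Z), mul(SSZ, SZ))))))
  step 21: S(S(add(add(SZ, mul(SZ, SZ)), mul(add(Z, SZ), add(add(Z, Z), mul(SSZ, SZ))))))
  step 22: S(S(add(S(add(Z, mul(SZ, SZ))), mul(add(Z, SZ), add(add(Z, Z), mul(SSZ, SZ))))))
  step 23: S(S(S(add(add(Z, mul(SZ, SZ)), mul(add(Z, SZ), add(add(Z, Z), mul(SSZ, SZ)))))))
  step 24: S(S(S(add(mul(SZ, SZ), mul(add(Z, SZ), add(add(Z, Z), mul(SSZ, SZ)))))))
  step 25: S(S(S(add(add(SZ, mul(Z, SZ)), mul(add(Z, SZ), add(add(Z, Z), mul(SSZ, SZ)))))))
  step 26: S(S(S(add(S(add(Z, mul(Z, SZ))), mul(add(Z, SZ), add(add(Z, Z), mul(SSZ, SZ)))))))
  step 27: S(S(S(S(add(add(Z, mul(Z, SZ)), mul(add(Z, SZ), add(add(Z, Z), mul(SSZ, SZ))))))))
  step 28: S(S(S(S(add(mul(Z, SZ), mul(add(Z, SZ), add(add(Z, Z), mul(SSZ, SZ))))))))
  step 29: S(S(S(S(add(Z, mul(add(Z, SZ), add(add(Z, Z), mul(SSZ, SZ))))))))
  step 30: S(S(S(S(mul(add(Z, SZ), add(add(Z, Z), mul(SSZ, SZ)))))))
  step 31: S(S(S(S(mul(SZ, add(add(Z, Z), mul(SSZ, SZ)))))))
  step 32: S(S(S(S(add(add(add(Z, Z), mul(SSZ, SZ)), mul(Z, add(add(Z, Z), mul(SSZ, SZ))))))))
  step 33: S(S(S(S(add(add(Z, mul(SSZ, SZ)), mul(Z, add(add(Z, Z), mul(SSZ, SZ))))))))
  step 34: S(S(S(S(add(mul(SSZ, SZ), mul(Z, add(add(Z, Z), mul(SSZ, SZ))))))))
  step 35: S(S(S(S(add(add(SZ, mul(SZ, SZ)), mul(Z, add(add(Z, Z), mul(SSZ, SZ))))))))
  step 36: S(S(S(S(add(S(add(Z, mul(SZ, SZ))), mul(Z, add(add(Z, Z), mul(SSZ, SZ))))))))
  step 37: S(S(S(S(S(add(add(Z, mul(SZ, SZ)), mul(Z, add(add(Z, Z), mul(SSZ, SZ)))))))))
  step 38: S(S(S(S(S(add(mul(SZ, SZ), mul(Z, add(add(Z, Z), mul(SSZ, SZ)))))))))
  step 39: S(S(S(S(S(add(add(SZ, mul(Z, SZ)), mul(Z, add(add(Z, Z), mul(SSZ, SZ)))))))))
  step 40: S(S(S(S(S(add(S(add(Z, mul(Z, SZ))), mul(Z, add(add(Z, Z), mul(SSZ, SZ)))))))))
  step 41: S(S(S(S(S(S(add(add(Z, mul(Z, SZ)), mul(Z, add(add(Z, Z), mul(SSZ, SZ))))))))))
  step 42: S(S(S(S(S(S(add(mul(Z, SZ), mul(Z, add(add(Z, Z), mul(SSZ, SZ))))))))))
  step 43: S(S(S(S(S(S(add(Z, mul(Z, add(add(Z, Z), mul(SSZ, SZ))))))))))
  step 44: S(S(S(S(S(S(mul(Z, add(add(Z, Z), mul(SSZ, SZ)))))))))
  step 45: S^6(Z)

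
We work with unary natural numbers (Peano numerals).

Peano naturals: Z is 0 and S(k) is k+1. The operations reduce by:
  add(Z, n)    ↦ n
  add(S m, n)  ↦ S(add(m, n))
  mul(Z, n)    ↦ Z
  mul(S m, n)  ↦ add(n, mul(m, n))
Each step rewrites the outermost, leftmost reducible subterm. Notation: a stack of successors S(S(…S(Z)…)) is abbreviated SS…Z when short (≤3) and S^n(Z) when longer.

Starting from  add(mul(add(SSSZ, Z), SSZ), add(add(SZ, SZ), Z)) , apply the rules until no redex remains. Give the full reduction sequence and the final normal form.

Answer: normal form = S^8(Z)  (in 29 steps)

Working:
  start: add(mul(add(SSSZ, Z), SSZ), add(add(SZ, SZ), Z))
  [1] add(mul(S(add(SSZ, Z)), SSZ), add(add(SZ, SZ), Z))
  [2] add(add(SSZ, mul(add(SSZ, Z), SSZ)), add(add(SZ, SZ), Z))
  [3] add(S(add(SZ, mul(add(SSZ, Z), SSZ))), add(add(SZ, SZ), Z))
  [4] S(add(add(SZ, mul(add(SSZ, Z), SSZ)), add(add(SZ, SZ), Z)))
  [5] S(add(S(add(Z, mul(add(SSZ, Z), SSZ))), add(add(SZ, SZ), Z)))
  [6] S(S(add(add(Z, mul(add(SSZ, Z), SSZ)), add(add(SZ, SZ), Z))))
  [7] S(S(add(mul(add(SSZ, Z), SSZ), add(add(SZ, SZ), Z))))
  [8] S(S(add(mul(S(add(SZ, Z)), SSZ), add(add(SZ, SZ), Z))))
  [9] S(S(add(add(SSZ, mul(add(SZ, Z), SSZ)), add(add(SZ, SZ), Z))))
  [10] S(S(add(S(add(SZ, mul(add(SZ, Z), SSZ))), add(add(SZ, SZ), Z))))
  [11] S(S(S(add(add(SZ, mul(add(SZ, Z), SSZ)), add(add(SZ, SZ), Z)))))
  [12] S(S(S(add(S(add(Z, mul(add(SZ, Z), SSZ))), add(add(SZ, SZ), Z)))))
  [13] S(S(S(S(add(add(Z, mul(add(SZ, Z), SSZ)), add(add(SZ, SZ), Z))))))
  [14] S(S(S(S(add(mul(add(SZ, Z), SSZ), add(add(SZ, SZ), Z))))))
  [15] S(S(S(S(add(mul(S(add(Z, Z)), SSZ), add(add(SZ, SZ), Z))))))
  [16] S(S(S(S(add(add(SSZ, mul(add(Z, Z), SSZ)), add(add(SZ, SZ), Z))))))
  [17] S(S(S(S(add(S(add(SZ, mul(add(Z, Z), SSZ))), add(add(SZ, SZ), Z))))))
  [18] S(S(S(S(S(add(add(SZ, mul(add(Z, Z), SSZ)), add(add(SZ, SZ), Z)))))))
  [19] S(S(S(S(S(add(S(add(Z, mul(add(Z, Z), SSZ))), add(add(SZ, SZ), Z)))))))
  [20] S(S(S(S(S(S(add(add(Z, mul(add(Z, Z), SSZ)), add(add(SZ, SZ), Z))))))))
  [21] S(S(S(S(S(S(add(mul(add(Z, Z), SSZ), add(add(SZ, SZ), Z))))))))
  [22] S(S(S(S(S(S(add(mul(Z, SSZ), add(add(SZ, SZ), Z))))))))
  [23] S(S(S(S(S(S(add(Z, add(add(SZ, SZ), Z))))))))
  [24] S(S(S(S(S(S(add(add(SZ, SZ), Z)))))))
  [25] S(S(S(S(S(S(add(S(add(Z, SZ)), Z)))))))
  [26] S(S(S(S(S(S(S(add(add(Z, SZ), Z))))))))
  [27] S(S(S(S(S(S(S(add(SZ, Z))))))))
  [28] S(S(S(S(S(S(S(S(add(Z, Z)))))))))
  [29] S^8(Z)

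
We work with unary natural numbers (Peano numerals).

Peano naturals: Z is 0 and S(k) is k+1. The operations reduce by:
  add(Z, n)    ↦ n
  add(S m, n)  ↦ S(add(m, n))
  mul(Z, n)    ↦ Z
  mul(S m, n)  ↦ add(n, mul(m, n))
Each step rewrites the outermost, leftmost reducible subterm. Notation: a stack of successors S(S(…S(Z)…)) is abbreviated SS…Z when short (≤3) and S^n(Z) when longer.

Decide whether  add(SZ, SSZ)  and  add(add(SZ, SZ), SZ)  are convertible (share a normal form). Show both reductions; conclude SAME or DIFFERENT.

Answer: SAME — A ⇓ SSSZ, B ⇓ SSSZ

Derivation:
Term A:
  start: add(SZ, SSZ)
  →1  S(add(Z, SSZ))
  →2  SSSZ

Term B:
  start: add(add(SZ, SZ), SZ)
  →1  add(S(add(Z, SZ)), SZ)
  →2  S(add(add(Z, SZ), SZ))
  →3  S(add(SZ, SZ))
  →4  S(S(add(Z, SZ)))
  →5  SSSZ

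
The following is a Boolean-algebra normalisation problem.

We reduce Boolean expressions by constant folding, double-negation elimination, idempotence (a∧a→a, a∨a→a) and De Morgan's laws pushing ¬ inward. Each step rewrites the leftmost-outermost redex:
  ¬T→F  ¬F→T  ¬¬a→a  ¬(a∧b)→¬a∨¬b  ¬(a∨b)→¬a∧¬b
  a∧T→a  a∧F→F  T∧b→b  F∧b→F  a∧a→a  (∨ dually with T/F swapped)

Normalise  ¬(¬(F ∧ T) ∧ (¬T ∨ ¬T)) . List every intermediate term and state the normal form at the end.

Answer: normal form = T  (in 7 steps)

Working:
  start: ¬(¬(F ∧ T) ∧ (¬T ∨ ¬T))
  step 1: ¬¬(F ∧ T) ∨ ¬(¬T ∨ ¬T)
  step 2: (F ∧ T) ∨ ¬(¬T ∨ ¬T)
  step 3: F ∨ ¬(¬T ∨ ¬T)
  step 4: ¬(¬T ∨ ¬T)
  step 5: ¬¬T ∧ ¬¬T
  step 6: ¬¬T
  step 7: T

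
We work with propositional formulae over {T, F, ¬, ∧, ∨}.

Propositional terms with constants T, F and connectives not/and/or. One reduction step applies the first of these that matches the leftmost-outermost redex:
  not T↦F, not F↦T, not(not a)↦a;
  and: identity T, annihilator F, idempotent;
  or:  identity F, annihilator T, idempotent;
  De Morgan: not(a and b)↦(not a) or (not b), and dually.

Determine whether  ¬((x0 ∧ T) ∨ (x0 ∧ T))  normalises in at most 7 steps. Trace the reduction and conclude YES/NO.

Answer: YES — reaches normal form ¬x0 in 5 ≤ 7 steps

Derivation:
  start: ¬((x0 ∧ T) ∨ (x0 ∧ T))
  [1] ¬(x0 ∧ T) ∧ ¬(x0 ∧ T)
  [2] ¬(x0 ∧ T)
  [3] ¬x0 ∨ ¬T
  [4] ¬x0 ∨ F
  [5] ¬x0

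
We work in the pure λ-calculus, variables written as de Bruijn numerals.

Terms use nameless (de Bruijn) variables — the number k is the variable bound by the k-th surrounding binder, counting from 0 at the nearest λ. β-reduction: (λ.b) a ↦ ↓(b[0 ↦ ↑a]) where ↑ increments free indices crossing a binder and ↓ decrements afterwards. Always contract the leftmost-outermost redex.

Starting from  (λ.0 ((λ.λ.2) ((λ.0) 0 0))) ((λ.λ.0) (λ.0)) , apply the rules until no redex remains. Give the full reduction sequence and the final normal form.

  start: (λ.0 ((λ.λ.2) ((λ.0) 0 0))) ((λ.λ.0) (λ.0))
  step 1: (λ.λ.0) (λ.0) ((λ.λ.(λ.λ.0) (λ.0)) ((λ.0) ((λ.λ.0) (λ.0)) ((λ.λ.0) (λ.0))))
  step 2: (λ.0) ((λ.λ.(λ.λ.0) (λ.0)) ((λ.0) ((λ.λ.0) (λ.0)) ((λ.λ.0) (λ.0))))
  step 3: (λ.λ.(λ.λ.0) (λ.0)) ((λ.0) ((λ.λ.0) (λ.0)) ((λ.λ.0) (λ.0)))
  step 4: λ.(λ.λ.0) (λ.0)
  step 5: λ.λ.0

Answer: normal form = λ.λ.0  (in 5 steps)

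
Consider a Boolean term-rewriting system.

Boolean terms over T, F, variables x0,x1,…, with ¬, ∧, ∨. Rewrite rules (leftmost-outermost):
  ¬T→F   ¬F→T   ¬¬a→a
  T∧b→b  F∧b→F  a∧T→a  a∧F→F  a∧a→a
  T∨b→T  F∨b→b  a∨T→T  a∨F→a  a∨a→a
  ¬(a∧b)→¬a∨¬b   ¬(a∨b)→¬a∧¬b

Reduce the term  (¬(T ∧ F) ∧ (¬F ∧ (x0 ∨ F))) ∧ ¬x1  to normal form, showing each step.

Answer: normal form = x0 ∧ ¬x1  (in 8 steps)

Working:
  start: (¬(T ∧ F) ∧ (¬F ∧ (x0 ∨ F))) ∧ ¬x1
  step 1: ((¬T ∨ ¬F) ∧ (¬F ∧ (x0 ∨ F))) ∧ ¬x1
  step 2: ((F ∨ ¬F) ∧ (¬F ∧ (x0 ∨ F))) ∧ ¬x1
  step 3: (¬F ∧ (¬F ∧ (x0 ∨ F))) ∧ ¬x1
  step 4: (T ∧ (¬F ∧ (x0 ∨ F))) ∧ ¬x1
  step 5: (¬F ∧ (x0 ∨ F)) ∧ ¬x1
  step 6: (T ∧ (x0 ∨ F)) ∧ ¬x1
  step 7: (x0 ∨ F) ∧ ¬x1
  step 8: x0 ∧ ¬x1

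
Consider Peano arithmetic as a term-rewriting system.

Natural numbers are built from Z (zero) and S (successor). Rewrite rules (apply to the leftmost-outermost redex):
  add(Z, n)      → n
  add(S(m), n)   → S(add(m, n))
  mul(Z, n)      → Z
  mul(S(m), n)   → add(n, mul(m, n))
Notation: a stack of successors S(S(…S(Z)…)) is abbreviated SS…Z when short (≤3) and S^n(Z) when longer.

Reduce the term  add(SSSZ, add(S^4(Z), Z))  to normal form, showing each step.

Answer: normal form = S^7(Z)  (in 9 steps)

Working:
  start: add(SSSZ, add(S^4(Z), Z))
  →1  S(add(SSZ, add(S^4(Z), Z)))
  →2  S(S(add(SZ, add(S^4(Z), Z))))
  →3  S(S(S(add(Z, add(S^4(Z), Z)))))
  →4  S(S(S(add(S^4(Z), Z))))
  →5  S(S(S(S(add(SSSZ, Z)))))
  →6  S(S(S(S(S(add(SSZ, Z))))))
  →7  S(S(S(S(S(S(add(SZ, Z)))))))
  →8  S(S(S(S(S(S(S(add(Z, Z))))))))
  →9  S^7(Z)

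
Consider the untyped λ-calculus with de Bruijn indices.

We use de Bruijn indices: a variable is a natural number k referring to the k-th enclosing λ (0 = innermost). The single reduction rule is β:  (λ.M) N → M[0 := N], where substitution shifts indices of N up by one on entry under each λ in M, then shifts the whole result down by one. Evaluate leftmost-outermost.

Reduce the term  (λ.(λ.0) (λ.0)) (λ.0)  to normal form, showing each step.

Answer: normal form = λ.0  (in 2 steps)

Derivation:
  start: (λ.(λ.0) (λ.0)) (λ.0)
  step 1: (λ.0) (λ.0)
  step 2: λ.0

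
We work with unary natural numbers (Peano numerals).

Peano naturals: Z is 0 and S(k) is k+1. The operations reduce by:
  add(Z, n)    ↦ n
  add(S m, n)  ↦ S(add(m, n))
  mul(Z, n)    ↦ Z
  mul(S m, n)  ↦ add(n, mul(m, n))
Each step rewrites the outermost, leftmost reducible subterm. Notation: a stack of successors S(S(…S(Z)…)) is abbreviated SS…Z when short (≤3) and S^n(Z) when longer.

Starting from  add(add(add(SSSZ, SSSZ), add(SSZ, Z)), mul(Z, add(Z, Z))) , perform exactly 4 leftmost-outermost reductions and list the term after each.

Answer: after 4 steps: S(add(add(S(add(SZ, SSSZ)), add(SSZ, Z)), mul(Z, add(Z, Z))))

Derivation:
  start: add(add(add(SSSZ, SSSZ), add(SSZ, Z)), mul(Z, add(Z, Z)))
  step 1: add(add(S(add(SSZ, SSSZ)), add(SSZ, Z)), mul(Z, add(Z, Z)))
  step 2: add(S(add(add(SSZ, SSSZ), add(SSZ, Z))), mul(Z, add(Z, Z)))
  step 3: S(add(add(add(SSZ, SSSZ), add(SSZ, Z)), mul(Z, add(Z, Z))))
  step 4: S(add(add(S(add(SZ, SSSZ)), add(SSZ, Z)), mul(Z, add(Z, Z))))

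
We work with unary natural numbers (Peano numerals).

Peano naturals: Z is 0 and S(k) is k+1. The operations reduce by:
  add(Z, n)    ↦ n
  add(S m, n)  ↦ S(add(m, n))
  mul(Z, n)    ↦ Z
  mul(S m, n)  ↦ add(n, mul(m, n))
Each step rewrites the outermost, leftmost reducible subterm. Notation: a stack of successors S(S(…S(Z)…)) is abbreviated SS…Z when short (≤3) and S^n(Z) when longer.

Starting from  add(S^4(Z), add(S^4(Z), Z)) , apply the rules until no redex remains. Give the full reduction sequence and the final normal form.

  start: add(S^4(Z), add(S^4(Z), Z))
  →1  S(add(SSSZ, add(S^4(Z), Z)))
  →2  S(S(add(SSZ, add(S^4(Z), Z))))
  →3  S(S(S(add(SZ, add(S^4(Z), Z)))))
  →4  S(S(S(S(add(Z, add(S^4(Z), Z))))))
  →5  S(S(S(S(add(S^4(Z), Z)))))
  →6  S(S(S(S(S(add(SSSZ, Z))))))
  →7  S(S(S(S(S(S(add(SSZ, Z)))))))
  →8  S(S(S(S(S(S(S(add(SZ, Z))))))))
  →9  S(S(S(S(S(S(S(S(add(Z, Z)))))))))
  →10  S^8(Z)

Answer: normal form = S^8(Z)  (in 10 steps)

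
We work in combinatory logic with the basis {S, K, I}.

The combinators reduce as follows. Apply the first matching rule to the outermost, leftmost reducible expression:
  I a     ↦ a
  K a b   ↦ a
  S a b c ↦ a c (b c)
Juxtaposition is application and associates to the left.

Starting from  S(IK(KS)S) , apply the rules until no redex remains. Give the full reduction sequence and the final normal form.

  start: S(IK(KS)S)
  [1] S(K(KS)S)
  [2] S(KS)

Answer: normal form = S(KS)  (in 2 steps)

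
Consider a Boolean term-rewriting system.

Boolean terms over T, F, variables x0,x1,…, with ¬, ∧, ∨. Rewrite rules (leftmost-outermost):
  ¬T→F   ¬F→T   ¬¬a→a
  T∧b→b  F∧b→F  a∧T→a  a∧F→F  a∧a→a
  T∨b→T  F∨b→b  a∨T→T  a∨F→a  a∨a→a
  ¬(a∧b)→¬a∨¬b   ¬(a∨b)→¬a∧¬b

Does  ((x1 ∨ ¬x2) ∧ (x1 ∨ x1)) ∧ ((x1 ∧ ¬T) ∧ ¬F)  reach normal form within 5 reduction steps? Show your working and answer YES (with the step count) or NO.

  start: ((x1 ∨ ¬x2) ∧ (x1 ∨ x1)) ∧ ((x1 ∧ ¬T) ∧ ¬F)
  →1  ((x1 ∨ ¬x2) ∧ x1) ∧ ((x1 ∧ ¬T) ∧ ¬F)
  →2  ((x1 ∨ ¬x2) ∧ x1) ∧ ((x1 ∧ F) ∧ ¬F)
  →3  ((x1 ∨ ¬x2) ∧ x1) ∧ (F ∧ ¬F)
  →4  ((x1 ∨ ¬x2) ∧ x1) ∧ F
  →5  F

Answer: YES — reaches normal form F in 5 ≤ 5 steps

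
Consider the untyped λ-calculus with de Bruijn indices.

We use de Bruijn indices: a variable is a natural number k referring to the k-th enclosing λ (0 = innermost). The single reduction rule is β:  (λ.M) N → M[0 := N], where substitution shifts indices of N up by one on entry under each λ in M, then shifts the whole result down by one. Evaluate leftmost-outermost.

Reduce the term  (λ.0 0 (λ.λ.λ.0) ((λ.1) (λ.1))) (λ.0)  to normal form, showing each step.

  start: (λ.0 0 (λ.λ.λ.0) ((λ.1) (λ.1))) (λ.0)
  step 1: (λ.0) (λ.0) (λ.λ.λ.0) ((λ.λ.0) (λ.λ.0))
  step 2: (λ.0) (λ.λ.λ.0) ((λ.λ.0) (λ.λ.0))
  step 3: (λ.λ.λ.0) ((λ.λ.0) (λ.λ.0))
  step 4: λ.λ.0

Answer: normal form = λ.λ.0  (in 4 steps)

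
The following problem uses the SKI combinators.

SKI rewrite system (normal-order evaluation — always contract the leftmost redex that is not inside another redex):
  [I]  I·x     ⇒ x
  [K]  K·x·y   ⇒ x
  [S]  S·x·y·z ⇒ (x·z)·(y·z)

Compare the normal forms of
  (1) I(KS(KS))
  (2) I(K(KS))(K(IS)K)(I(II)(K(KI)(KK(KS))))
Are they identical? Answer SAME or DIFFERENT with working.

Answer: SAME — A ⇓ S, B ⇓ S

Derivation:
Term A:
  start: I(KS(KS))
  →1  KS(KS)
  →2  S

Term B:
  start: I(K(KS))(K(IS)K)(I(II)(K(KI)(KK(KS))))
  →1  K(KS)(K(IS)K)(I(II)(K(KI)(KK(KS))))
  →2  KS(I(II)(K(KI)(KK(KS))))
  →3  S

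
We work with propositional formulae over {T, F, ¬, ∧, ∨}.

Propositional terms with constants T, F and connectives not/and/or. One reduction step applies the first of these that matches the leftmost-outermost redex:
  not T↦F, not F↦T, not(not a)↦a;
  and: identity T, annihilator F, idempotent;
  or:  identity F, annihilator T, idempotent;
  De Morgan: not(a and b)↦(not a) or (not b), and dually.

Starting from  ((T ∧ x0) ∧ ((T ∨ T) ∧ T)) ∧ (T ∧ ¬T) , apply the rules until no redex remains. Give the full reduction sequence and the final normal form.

  start: ((T ∧ x0) ∧ ((T ∨ T) ∧ T)) ∧ (T ∧ ¬T)
  step 1: (x0 ∧ ((T ∨ T) ∧ T)) ∧ (T ∧ ¬T)
  step 2: (x0 ∧ (T ∨ T)) ∧ (T ∧ ¬T)
  step 3: (x0 ∧ T) ∧ (T ∧ ¬T)
  step 4: x0 ∧ (T ∧ ¬T)
  step 5: x0 ∧ ¬T
  step 6: x0 ∧ F
  step 7: F

Answer: normal form = F  (in 7 steps)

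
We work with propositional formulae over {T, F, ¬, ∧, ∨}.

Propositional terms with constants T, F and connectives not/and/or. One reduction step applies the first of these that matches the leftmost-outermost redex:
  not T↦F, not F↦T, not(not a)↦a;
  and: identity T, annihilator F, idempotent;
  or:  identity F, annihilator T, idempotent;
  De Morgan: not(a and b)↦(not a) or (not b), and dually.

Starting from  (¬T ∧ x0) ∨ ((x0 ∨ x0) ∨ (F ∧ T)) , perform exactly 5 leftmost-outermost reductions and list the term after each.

  start: (¬T ∧ x0) ∨ ((x0 ∨ x0) ∨ (F ∧ T))
  →1  (F ∧ x0) ∨ ((x0 ∨ x0) ∨ (F ∧ T))
  →2  F ∨ ((x0 ∨ x0) ∨ (F ∧ T))
  →3  (x0 ∨ x0) ∨ (F ∧ T)
  →4  x0 ∨ (F ∧ T)
  →5  x0 ∨ F

Answer: after 5 steps: x0 ∨ F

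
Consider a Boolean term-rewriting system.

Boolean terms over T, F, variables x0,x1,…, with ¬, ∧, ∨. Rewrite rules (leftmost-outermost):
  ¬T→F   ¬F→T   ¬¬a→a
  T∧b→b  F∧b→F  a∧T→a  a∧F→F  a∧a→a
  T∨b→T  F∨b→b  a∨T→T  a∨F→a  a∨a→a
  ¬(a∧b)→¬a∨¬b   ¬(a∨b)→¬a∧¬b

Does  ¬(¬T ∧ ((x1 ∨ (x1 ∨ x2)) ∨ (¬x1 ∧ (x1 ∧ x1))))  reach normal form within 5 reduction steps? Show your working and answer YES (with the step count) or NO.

Answer: YES — reaches normal form T in 3 ≤ 5 steps

Reduction:
  start: ¬(¬T ∧ ((x1 ∨ (x1 ∨ x2)) ∨ (¬x1 ∧ (x1 ∧ x1))))
  [1] ¬¬T ∨ ¬((x1 ∨ (x1 ∨ x2)) ∨ (¬x1 ∧ (x1 ∧ x1)))
  [2] T ∨ ¬((x1 ∨ (x1 ∨ x2)) ∨ (¬x1 ∧ (x1 ∧ x1)))
  [3] T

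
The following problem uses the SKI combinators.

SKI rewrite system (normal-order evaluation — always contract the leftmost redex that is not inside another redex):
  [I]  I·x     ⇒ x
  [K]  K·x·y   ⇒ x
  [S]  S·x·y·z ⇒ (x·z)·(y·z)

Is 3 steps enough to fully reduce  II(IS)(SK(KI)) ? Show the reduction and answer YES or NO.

Answer: YES — reaches normal form S(SK(KI)) in 3 ≤ 3 steps

Derivation:
  start: II(IS)(SK(KI))
  [1] I(IS)(SK(KI))
  [2] IS(SK(KI))
  [3] S(SK(KI))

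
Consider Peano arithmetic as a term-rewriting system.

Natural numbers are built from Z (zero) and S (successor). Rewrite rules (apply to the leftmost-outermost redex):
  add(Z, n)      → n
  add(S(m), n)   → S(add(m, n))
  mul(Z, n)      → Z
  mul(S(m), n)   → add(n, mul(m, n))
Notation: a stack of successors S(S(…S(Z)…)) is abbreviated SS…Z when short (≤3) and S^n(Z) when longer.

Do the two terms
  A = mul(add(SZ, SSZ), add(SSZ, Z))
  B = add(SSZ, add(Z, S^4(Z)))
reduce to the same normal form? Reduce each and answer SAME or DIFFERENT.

Answer: SAME — A ⇓ S^6(Z), B ⇓ S^6(Z)

Reduction:
Term A:
  start: mul(add(SZ, SSZ), add(SSZ, Z))
  step 1: mul(S(add(Z, SSZ)), add(SSZ, Z))
  step 2: add(add(SSZ, Z), mul(add(Z, SSZ), add(SSZ, Z)))
  step 3: add(S(add(SZ, Z)), mul(add(Z, SSZ), add(SSZ, Z)))
  step 4: S(add(add(SZ, Z), mul(add(Z, SSZ), add(SSZ, Z))))
  step 5: S(add(S(add(Z, Z)), mul(add(Z, SSZ), add(SSZ, Z))))
  step 6: S(S(add(add(Z, Z), mul(add(Z, SSZ), add(SSZ, Z)))))
  step 7: S(S(add(Z, mul(add(Z, SSZ), add(SSZ, Z)))))
  step 8: S(S(mul(add(Z, SSZ), add(SSZ, Z))))
  step 9: S(S(mul(SSZ, add(SSZ, Z))))
  step 10: S(S(add(add(SSZ, Z), mul(SZ, add(SSZ, Z)))))
  step 11: S(S(add(S(add(SZ, Z)), mul(SZ, add(SSZ, Z)))))
  step 12: S(S(S(add(add(SZ, Z), mul(SZ, add(SSZ, Z))))))
  step 13: S(S(S(add(S(add(Z, Z)), mul(SZ, add(SSZ, Z))))))
  step 14: S(S(S(S(add(add(Z, Z), mul(SZ, add(SSZ, Z)))))))
  step 15: S(S(S(S(add(Z, mul(SZ, add(SSZ, Z)))))))
  step 16: S(S(S(S(mul(SZ, add(SSZ, Z))))))
  step 17: S(S(S(S(add(add(SSZ, Z), mul(Z, add(SSZ, Z)))))))
  step 18: S(S(S(S(add(S(add(SZ, Z)), mul(Z, add(SSZ, Z)))))))
  step 19: S(S(S(S(S(add(add(SZ, Z), mul(Z, add(SSZ, Z))))))))
  step 20: S(S(S(S(S(add(S(add(Z, Z)), mul(Z, add(SSZ, Z))))))))
  step 21: S(S(S(S(S(S(add(add(Z, Z), mul(Z, add(SSZ, Z)))))))))
  step 22: S(S(S(S(S(S(add(Z, mul(Z, add(SSZ, Z)))))))))
  step 23: S(S(S(S(S(S(mul(Z, add(SSZ, Z))))))))
  step 24: S^6(Z)

Term B:
  start: add(SSZ, add(Z, S^4(Z)))
  step 1: S(add(SZ, add(Z, S^4(Z))))
  step 2: S(S(add(Z, add(Z, S^4(Z)))))
  step 3: S(S(add(Z, S^4(Z))))
  step 4: S^6(Z)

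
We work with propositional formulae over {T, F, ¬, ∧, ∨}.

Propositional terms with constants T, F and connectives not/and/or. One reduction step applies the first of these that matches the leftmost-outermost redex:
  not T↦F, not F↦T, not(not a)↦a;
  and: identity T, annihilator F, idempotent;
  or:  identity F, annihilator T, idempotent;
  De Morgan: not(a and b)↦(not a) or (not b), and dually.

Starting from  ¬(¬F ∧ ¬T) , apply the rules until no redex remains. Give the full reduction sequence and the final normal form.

  start: ¬(¬F ∧ ¬T)
  step 1: ¬¬F ∨ ¬¬T
  step 2: F ∨ ¬¬T
  step 3: ¬¬T
  step 4: T

Answer: normal form = T  (in 4 steps)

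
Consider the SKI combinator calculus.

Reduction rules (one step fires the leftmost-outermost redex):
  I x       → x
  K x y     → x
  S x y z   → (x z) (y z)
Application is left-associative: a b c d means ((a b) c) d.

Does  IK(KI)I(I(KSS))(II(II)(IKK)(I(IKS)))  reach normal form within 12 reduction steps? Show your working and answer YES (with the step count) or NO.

  start: IK(KI)I(I(KSS))(II(II)(IKK)(I(IKS)))
  step 1: K(KI)I(I(KSS))(II(II)(IKK)(I(IKS)))
  step 2: KI(I(KSS))(II(II)(IKK)(I(IKS)))
  step 3: I(II(II)(IKK)(I(IKS)))
  step 4: II(II)(IKK)(I(IKS))
  step 5: I(II)(IKK)(I(IKS))
  step 6: II(IKK)(I(IKS))
  step 7: I(IKK)(I(IKS))
  step 8: IKK(I(IKS))
  step 9: KK(I(IKS))
  step 10: K

Answer: YES — reaches normal form K in 10 ≤ 12 steps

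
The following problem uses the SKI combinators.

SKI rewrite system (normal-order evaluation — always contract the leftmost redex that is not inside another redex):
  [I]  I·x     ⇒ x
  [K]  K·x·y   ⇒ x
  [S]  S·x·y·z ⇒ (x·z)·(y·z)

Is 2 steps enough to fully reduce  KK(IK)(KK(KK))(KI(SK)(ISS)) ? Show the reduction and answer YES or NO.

  start: KK(IK)(KK(KK))(KI(SK)(ISS))
  →1  K(KK(KK))(KI(SK)(ISS))
  →2  KK(KK)

Answer: NO — after 2 steps the term is KK(KK), not yet normal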